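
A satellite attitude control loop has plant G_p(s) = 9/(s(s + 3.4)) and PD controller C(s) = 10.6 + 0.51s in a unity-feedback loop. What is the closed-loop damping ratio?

Forward path: (10.6 + 0.51s)·9/(s(s+3.4)). The closed-loop characteristic equation is s² + (3.4 + 9·0.51)s + 9·10.6 = 0.
That is s² + 7.99s + 95.4 = 0, so ω_n = 9.767 rad/s and ζ = 7.99/(2·9.767) = 0.409.

ζ = 0.409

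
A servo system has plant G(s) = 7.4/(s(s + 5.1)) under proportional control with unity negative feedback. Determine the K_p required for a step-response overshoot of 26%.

From %OS = 100·exp(−πζ/√(1−ζ²)) = 26%, ζ = −ln(0.26)/√(π²+ln²(0.26)) = 0.3941.
Characteristic equation s² + 5.1s + 7.4K_p = 0 gives ζ = 5.1/(2√(7.4K_p)).
Setting ζ = 0.3941: √(7.4K_p) = 5.1/(2·0.3941) = 6.471, so K_p = 41.87/7.4 = 5.66.

K_p = 5.66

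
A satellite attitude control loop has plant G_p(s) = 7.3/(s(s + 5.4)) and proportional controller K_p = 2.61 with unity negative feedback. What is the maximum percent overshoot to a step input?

8.43%

The closed-loop denominator s² + 5.4s + 19.05 gives ω_n = √19.05 = 4.365 and ζ = 5.4/(2ω_n) = 0.6186.
%OS = 100·exp(−πζ/√(1−ζ²)) = 100·exp(−π·0.6186/√0.6174) = 8.43%.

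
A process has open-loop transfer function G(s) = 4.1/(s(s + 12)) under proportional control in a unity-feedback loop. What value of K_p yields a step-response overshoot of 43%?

From %OS = 100·exp(−πζ/√(1−ζ²)) = 43%, ζ = −ln(0.43)/√(π²+ln²(0.43)) = 0.2594.
Characteristic equation s² + 12s + 4.1K_p = 0 gives ζ = 12/(2√(4.1K_p)).
Setting ζ = 0.2594: √(4.1K_p) = 12/(2·0.2594) = 23.13, so K_p = 534.8/4.1 = 130.

K_p = 130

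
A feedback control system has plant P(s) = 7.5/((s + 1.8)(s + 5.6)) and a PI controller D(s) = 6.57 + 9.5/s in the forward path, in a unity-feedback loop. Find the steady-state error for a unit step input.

The open loop D(s)P(s) has a pole at the origin (type 1), so the static position error constant is infinite and e_ss = 1/(1+∞) = 0.

0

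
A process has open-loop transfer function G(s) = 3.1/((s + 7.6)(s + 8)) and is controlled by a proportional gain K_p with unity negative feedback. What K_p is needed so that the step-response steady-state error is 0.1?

The loop is type 0, so e_ss(step) = 1/(1 + K_pos) with K_pos = K_p·G(0).
G(0) = 0.05099. Require 1/(1 + K_p·0.05099) = 0.1, so 1 + 0.05099·K_p = 10.
K_p = (10 − 1)/0.05099 = 177.

K_p = 177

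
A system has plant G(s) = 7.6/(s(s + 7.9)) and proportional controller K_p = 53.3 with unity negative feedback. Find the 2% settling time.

The closed-loop denominator s² + 7.9s + 405.1 gives ω_n = √405.1 = 20.13 and ζ = 7.9/(2ω_n) = 0.1963.
2% settling time T_s ≈ 4/(ζω_n) = 4/3.95 = 1.01 s.

T_s ≈ 1.01 s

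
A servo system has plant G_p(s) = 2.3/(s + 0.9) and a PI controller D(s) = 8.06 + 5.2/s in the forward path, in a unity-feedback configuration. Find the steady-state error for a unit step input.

0

The open loop D(s)G_p(s) has a pole at the origin (type 1), so the static position error constant is infinite and e_ss = 1/(1+∞) = 0.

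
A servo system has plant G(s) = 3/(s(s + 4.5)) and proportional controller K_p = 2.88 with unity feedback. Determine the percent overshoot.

The closed-loop denominator s² + 4.5s + 8.64 gives ω_n = √8.64 = 2.939 and ζ = 4.5/(2ω_n) = 0.7655.
%OS = 100·exp(−πζ/√(1−ζ²)) = 100·exp(−π·0.7655/√0.4141) = 2.38%.

2.38%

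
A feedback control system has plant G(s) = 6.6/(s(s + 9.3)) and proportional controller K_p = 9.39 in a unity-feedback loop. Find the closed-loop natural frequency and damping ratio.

With unity feedback the closed-loop characteristic equation is s² + 9.3s + 9.39·6.6 = s² + 9.3s + 61.97 = 0.
Matching s² + 2ζω_n s + ω_n²: ω_n = √61.97 = 7.872 rad/s and 2ζω_n = 9.3, so ζ = 9.3/(2·7.872) = 0.591.

ω_n = 7.87 rad/s, ζ = 0.591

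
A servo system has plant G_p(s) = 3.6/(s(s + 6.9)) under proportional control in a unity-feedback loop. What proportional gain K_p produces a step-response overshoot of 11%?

From %OS = 100·exp(−πζ/√(1−ζ²)) = 11%, ζ = −ln(0.11)/√(π²+ln²(0.11)) = 0.5749.
Characteristic equation s² + 6.9s + 3.6K_p = 0 gives ζ = 6.9/(2√(3.6K_p)).
Setting ζ = 0.5749: √(3.6K_p) = 6.9/(2·0.5749) = 6.001, so K_p = 36.01/3.6 = 10.

K_p = 10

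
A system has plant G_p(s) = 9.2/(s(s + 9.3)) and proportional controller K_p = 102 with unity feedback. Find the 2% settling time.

T_s ≈ 0.86 s

Closed-loop characteristic equation: s² + 9.3s + 938.4 = 0, so ω_n = 30.63 rad/s and ζ = 9.3/(2·30.63) = 0.1518.
2% settling time T_s ≈ 4/(ζω_n) = 4/4.65 = 0.86 s.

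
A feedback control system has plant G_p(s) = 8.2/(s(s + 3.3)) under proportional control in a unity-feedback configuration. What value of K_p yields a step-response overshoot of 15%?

K_p = 1.24

From %OS = 100·exp(−πζ/√(1−ζ²)) = 15%, ζ = −ln(0.15)/√(π²+ln²(0.15)) = 0.5169.
Characteristic equation s² + 3.3s + 8.2K_p = 0 gives ζ = 3.3/(2√(8.2K_p)).
Setting ζ = 0.5169: √(8.2K_p) = 3.3/(2·0.5169) = 3.192, so K_p = 10.19/8.2 = 1.24.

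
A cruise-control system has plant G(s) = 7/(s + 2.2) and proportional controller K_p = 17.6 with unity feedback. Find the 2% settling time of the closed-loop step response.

Closed-loop transfer function: T(s) = K_p·G(s)/(1 + K_p·G(s)) = 123.2/(s + 2.2 + 123.2) = 123.2/(s + 125.4).
Time constant τ = 1/125.4 = 0.007974 s, so the 2% settling time is about 4τ = 0.0319 s.

T_s ≈ 0.0319 s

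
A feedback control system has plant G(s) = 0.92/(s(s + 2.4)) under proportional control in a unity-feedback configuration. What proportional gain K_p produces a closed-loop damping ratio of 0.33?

Closed-loop characteristic equation: s² + 2.4s + K_p·0.92 = 0.
So ω_n = √(0.92K_p) and 2ζω_n = 2.4, giving ζ = 2.4/(2√(0.92K_p)).
Setting ζ = 0.33: √(0.92K_p) = 2.4/(2·0.33) = 3.636, so K_p = 13.22/0.92 = 14.4.

K_p = 14.4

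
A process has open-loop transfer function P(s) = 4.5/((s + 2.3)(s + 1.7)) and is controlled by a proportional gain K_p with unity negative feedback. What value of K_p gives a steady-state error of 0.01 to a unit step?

K_p = 86

The loop is type 0, so e_ss(step) = 1/(1 + K_pos) with K_pos = K_p·P(0).
P(0) = 1.151. Require 1/(1 + K_p·1.151) = 0.01, so 1 + 1.151·K_p = 100.
K_p = (100 − 1)/1.151 = 86.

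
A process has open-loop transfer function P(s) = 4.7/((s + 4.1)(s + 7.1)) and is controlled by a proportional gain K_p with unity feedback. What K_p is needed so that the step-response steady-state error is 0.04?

K_p = 149

Steady-state error for a unit step on this type-0 loop is 1/(1 + K_p·P(0)).
P(0) = 0.1615. Require 1/(1 + K_p·0.1615) = 0.04, so 1 + 0.1615·K_p = 25.
K_p = (25 − 1)/0.1615 = 149.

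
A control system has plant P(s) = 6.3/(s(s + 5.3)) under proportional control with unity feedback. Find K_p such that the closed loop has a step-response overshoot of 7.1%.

From %OS = 100·exp(−πζ/√(1−ζ²)) = 7.1%, ζ = −ln(0.071)/√(π²+ln²(0.071)) = 0.6441.
Characteristic equation s² + 5.3s + 6.3K_p = 0 gives ζ = 5.3/(2√(6.3K_p)).
Setting ζ = 0.6441: √(6.3K_p) = 5.3/(2·0.6441) = 4.114, so K_p = 16.93/6.3 = 2.69.

K_p = 2.69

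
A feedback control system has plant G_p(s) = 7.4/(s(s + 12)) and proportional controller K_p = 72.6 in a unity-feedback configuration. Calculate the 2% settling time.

T_s ≈ 0.667 s

Closed-loop characteristic equation: s² + 12s + 537.2 = 0, so ω_n = 23.18 rad/s and ζ = 12/(2·23.18) = 0.2589.
2% settling time T_s ≈ 4/(ζω_n) = 4/6 = 0.667 s.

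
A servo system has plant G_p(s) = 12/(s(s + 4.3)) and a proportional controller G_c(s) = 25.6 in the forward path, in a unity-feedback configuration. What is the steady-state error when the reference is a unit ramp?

The loop has one pole at the origin (type 1). Velocity error constant K_v = lim_{s→0} s·G_c(s)G_p(s) = 25.6·12/4.3 = 71.44.
Steady-state error to a unit ramp: e_ss = 1/K_v = 0.014.

0.014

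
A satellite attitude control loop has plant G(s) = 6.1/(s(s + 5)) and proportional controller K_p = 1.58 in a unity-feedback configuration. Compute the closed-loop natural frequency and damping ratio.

ω_n = 3.1 rad/s, ζ = 0.805

1 + K_p·G(s) = 0 gives s² + 5s + 9.638 = 0.
Matching s² + 2ζω_n s + ω_n²: ω_n = √9.638 = 3.105 rad/s and 2ζω_n = 5, so ζ = 5/(2·3.105) = 0.805.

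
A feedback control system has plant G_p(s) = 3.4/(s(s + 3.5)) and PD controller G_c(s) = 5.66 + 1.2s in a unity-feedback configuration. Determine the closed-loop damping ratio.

Forward path: (5.66 + 1.2s)·3.4/(s(s+3.5)). The closed-loop characteristic equation is s² + (3.5 + 3.4·1.2)s + 3.4·5.66 = 0.
That is s² + 7.58s + 19.24 = 0, so ω_n = 4.387 rad/s and ζ = 7.58/(2·4.387) = 0.864.

ζ = 0.864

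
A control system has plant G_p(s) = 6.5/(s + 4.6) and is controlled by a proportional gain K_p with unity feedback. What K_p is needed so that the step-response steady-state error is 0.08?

K_p = 8.14

Steady-state error for a unit step on this type-0 loop is 1/(1 + K_p·G_p(0)).
G_p(0) = 1.413. Require 1/(1 + K_p·1.413) = 0.08, so 1 + 1.413·K_p = 12.5.
K_p = (12.5 − 1)/1.413 = 8.14.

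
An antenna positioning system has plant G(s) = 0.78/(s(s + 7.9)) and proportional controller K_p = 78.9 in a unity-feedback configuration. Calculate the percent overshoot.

16%

Closed-loop characteristic equation: s² + 7.9s + 61.54 = 0, so ω_n = 7.845 rad/s and ζ = 7.9/(2·7.845) = 0.5035.
%OS = 100·exp(−πζ/√(1−ζ²)) = 100·exp(−π·0.5035/√0.7465) = 16%.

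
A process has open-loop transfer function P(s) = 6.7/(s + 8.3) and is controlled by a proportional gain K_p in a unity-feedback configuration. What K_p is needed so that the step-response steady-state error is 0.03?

K_p = 40.1

The loop is type 0, so e_ss(step) = 1/(1 + K_pos) with K_pos = K_p·P(0).
P(0) = 0.8072. Require 1/(1 + K_p·0.8072) = 0.03, so 1 + 0.8072·K_p = 33.33.
K_p = (33.33 − 1)/0.8072 = 40.1.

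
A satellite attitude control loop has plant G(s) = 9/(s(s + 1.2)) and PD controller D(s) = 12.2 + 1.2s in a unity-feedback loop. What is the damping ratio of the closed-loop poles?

Forward path: (12.2 + 1.2s)·9/(s(s+1.2)). The closed-loop characteristic equation is s² + (1.2 + 9·1.2)s + 9·12.2 = 0.
That is s² + 12s + 109.8 = 0, so ω_n = 10.48 rad/s and ζ = 12/(2·10.48) = 0.5726.

ζ = 0.573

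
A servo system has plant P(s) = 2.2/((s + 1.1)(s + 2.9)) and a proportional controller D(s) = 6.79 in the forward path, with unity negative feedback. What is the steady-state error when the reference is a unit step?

0.176

The loop is type 0. Static position error constant K_pos = D(0)·P(0) = 6.79·0.6897 = 4.683.
Steady-state error to a unit step: e_ss = 1/(1+K_pos) = 1/5.683 = 0.176.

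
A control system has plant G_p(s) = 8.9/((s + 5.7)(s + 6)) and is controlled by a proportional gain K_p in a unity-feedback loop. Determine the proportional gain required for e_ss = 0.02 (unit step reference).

K_p = 188

Steady-state error for a unit step on this type-0 loop is 1/(1 + K_p·G_p(0)).
G_p(0) = 0.2602. Require 1/(1 + K_p·0.2602) = 0.02, so 1 + 0.2602·K_p = 50.
K_p = (50 − 1)/0.2602 = 188.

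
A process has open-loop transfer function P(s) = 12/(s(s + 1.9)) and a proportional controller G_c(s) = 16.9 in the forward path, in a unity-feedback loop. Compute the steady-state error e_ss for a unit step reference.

0

The open loop G_c(s)P(s) has a pole at the origin (type 1), so the static position error constant is infinite and e_ss = 1/(1+∞) = 0.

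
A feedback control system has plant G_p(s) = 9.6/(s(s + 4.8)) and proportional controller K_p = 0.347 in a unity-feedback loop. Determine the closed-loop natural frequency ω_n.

1 + K_p·G_p(s) = 0 gives s² + 4.8s + 3.331 = 0.
Matching s² + 2ζω_n s + ω_n²: ω_n = √3.331 = 1.825 rad/s and 2ζω_n = 4.8, so ζ = 4.8/(2·1.825) = 1.31.

ω_n = 1.83 rad/s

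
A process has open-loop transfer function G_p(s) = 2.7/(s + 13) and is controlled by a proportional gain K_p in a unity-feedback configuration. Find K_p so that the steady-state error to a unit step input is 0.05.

Steady-state error for a unit step on this type-0 loop is 1/(1 + K_p·G_p(0)).
G_p(0) = 0.2077. Require 1/(1 + K_p·0.2077) = 0.05, so 1 + 0.2077·K_p = 20.
K_p = (20 − 1)/0.2077 = 91.5.

K_p = 91.5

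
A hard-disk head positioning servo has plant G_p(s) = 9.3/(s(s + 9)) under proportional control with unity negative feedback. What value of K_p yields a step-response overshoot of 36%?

K_p = 22.8

From %OS = 100·exp(−πζ/√(1−ζ²)) = 36%, ζ = −ln(0.36)/√(π²+ln²(0.36)) = 0.3093.
Characteristic equation s² + 9s + 9.3K_p = 0 gives ζ = 9/(2√(9.3K_p)).
Setting ζ = 0.3093: √(9.3K_p) = 9/(2·0.3093) = 14.55, so K_p = 211.7/9.3 = 22.8.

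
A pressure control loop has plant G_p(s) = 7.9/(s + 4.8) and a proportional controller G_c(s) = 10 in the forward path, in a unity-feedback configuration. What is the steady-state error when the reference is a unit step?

The loop is type 0. Static position error constant K_pos = G_c(0)·G_p(0) = 10·1.646 = 16.46.
Steady-state error to a unit step: e_ss = 1/(1+K_pos) = 1/17.46 = 0.0573.

0.0573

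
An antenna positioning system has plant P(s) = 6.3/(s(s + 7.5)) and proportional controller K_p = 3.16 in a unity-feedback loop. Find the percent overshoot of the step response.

From 1 + K_pP(s) = 0: s² + 7.5s + 19.91 = 0 ⇒ ω_n = 4.462, ζ = 0.8405.
%OS = 100·exp(−πζ/√(1−ζ²)) = 100·exp(−π·0.8405/√0.2936) = 0.765%.

0.765%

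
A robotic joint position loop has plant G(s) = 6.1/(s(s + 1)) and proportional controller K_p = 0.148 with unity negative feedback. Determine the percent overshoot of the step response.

14.3%

From 1 + K_pG(s) = 0: s² + 1s + 0.9028 = 0 ⇒ ω_n = 0.9502, ζ = 0.5262.
%OS = 100·exp(−πζ/√(1−ζ²)) = 100·exp(−π·0.5262/√0.7231) = 14.3%.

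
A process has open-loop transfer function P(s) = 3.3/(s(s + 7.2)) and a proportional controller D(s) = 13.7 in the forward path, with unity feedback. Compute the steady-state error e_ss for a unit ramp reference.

The loop has one pole at the origin (type 1). Velocity error constant K_v = lim_{s→0} s·D(s)P(s) = 13.7·3.3/7.2 = 6.279.
Steady-state error to a unit ramp: e_ss = 1/K_v = 0.159.

0.159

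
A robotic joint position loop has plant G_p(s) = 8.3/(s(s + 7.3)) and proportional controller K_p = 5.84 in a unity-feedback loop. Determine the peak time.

T_p = 0.53 s

From 1 + K_pG_p(s) = 0: s² + 7.3s + 48.47 = 0 ⇒ ω_n = 6.962, ζ = 0.5243.
Damped frequency ω_d = ω_n√(1−ζ²) = 5.929 rad/s, so peak time T_p = π/ω_d = 0.53 s.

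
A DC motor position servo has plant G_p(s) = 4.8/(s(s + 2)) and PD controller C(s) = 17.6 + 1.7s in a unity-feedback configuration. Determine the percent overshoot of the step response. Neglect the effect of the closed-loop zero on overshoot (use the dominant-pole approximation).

Forward path: (17.6 + 1.7s)·4.8/(s(s+2)). The closed-loop characteristic equation is s² + (2 + 4.8·1.7)s + 4.8·17.6 = 0.
That is s² + 10.16s + 84.48 = 0, so ω_n = 9.191 rad/s and ζ = 10.16/(2·9.191) = 0.5527.
%OS = 100·exp(−πζ/√(1−ζ²)) = 12.4%.

12.4%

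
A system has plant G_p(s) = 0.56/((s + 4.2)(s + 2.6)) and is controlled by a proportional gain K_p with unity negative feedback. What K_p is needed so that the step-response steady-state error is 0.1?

Steady-state error for a unit step on this type-0 loop is 1/(1 + K_p·G_p(0)).
G_p(0) = 0.05128. Require 1/(1 + K_p·0.05128) = 0.1, so 1 + 0.05128·K_p = 10.
K_p = (10 − 1)/0.05128 = 176.

K_p = 176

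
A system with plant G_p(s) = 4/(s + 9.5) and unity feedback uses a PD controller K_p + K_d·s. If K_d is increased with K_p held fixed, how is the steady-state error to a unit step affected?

unchanged

K_d affects only the transient (the s-coefficient); the DC loop gain, and hence e_ss, depends only on K_p.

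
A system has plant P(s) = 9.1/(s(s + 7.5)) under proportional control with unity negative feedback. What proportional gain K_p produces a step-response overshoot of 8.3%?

K_p = 4.01

From %OS = 100·exp(−πζ/√(1−ζ²)) = 8.3%, ζ = −ln(0.083)/√(π²+ln²(0.083)) = 0.621.
Characteristic equation s² + 7.5s + 9.1K_p = 0 gives ζ = 7.5/(2√(9.1K_p)).
Setting ζ = 0.621: √(9.1K_p) = 7.5/(2·0.621) = 6.039, so K_p = 36.47/9.1 = 4.01.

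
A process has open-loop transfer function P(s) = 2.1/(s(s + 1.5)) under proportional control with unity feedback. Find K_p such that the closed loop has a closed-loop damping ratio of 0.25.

Closed-loop characteristic equation: s² + 1.5s + K_p·2.1 = 0.
So ω_n = √(2.1K_p) and 2ζω_n = 1.5, giving ζ = 1.5/(2√(2.1K_p)).
Setting ζ = 0.25: √(2.1K_p) = 1.5/(2·0.25) = 3, so K_p = 9/2.1 = 4.29.

K_p = 4.29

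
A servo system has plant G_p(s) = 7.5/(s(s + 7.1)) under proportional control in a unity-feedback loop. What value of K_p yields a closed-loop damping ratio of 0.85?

K_p = 2.33

Closed-loop characteristic equation: s² + 7.1s + K_p·7.5 = 0.
So ω_n = √(7.5K_p) and 2ζω_n = 7.1, giving ζ = 7.1/(2√(7.5K_p)).
Setting ζ = 0.85: √(7.5K_p) = 7.1/(2·0.85) = 4.176, so K_p = 17.44/7.5 = 2.33.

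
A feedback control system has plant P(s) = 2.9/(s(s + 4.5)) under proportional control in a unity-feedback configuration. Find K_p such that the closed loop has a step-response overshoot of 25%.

K_p = 10.7

From %OS = 100·exp(−πζ/√(1−ζ²)) = 25%, ζ = −ln(0.25)/√(π²+ln²(0.25)) = 0.4037.
Characteristic equation s² + 4.5s + 2.9K_p = 0 gives ζ = 4.5/(2√(2.9K_p)).
Setting ζ = 0.4037: √(2.9K_p) = 4.5/(2·0.4037) = 5.573, so K_p = 31.06/2.9 = 10.7.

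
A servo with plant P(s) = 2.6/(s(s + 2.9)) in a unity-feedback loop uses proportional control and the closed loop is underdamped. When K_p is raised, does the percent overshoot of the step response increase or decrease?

increase

ζ = 2.9/(2√(2.6K_p)) decreases as K_p grows; lower damping means more overshoot.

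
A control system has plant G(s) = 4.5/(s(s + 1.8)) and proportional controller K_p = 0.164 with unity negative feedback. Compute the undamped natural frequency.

With unity feedback the closed-loop characteristic equation is s² + 1.8s + 0.164·4.5 = s² + 1.8s + 0.738 = 0.
So ω_n² = 0.738 ⇒ ω_n = 0.8591 rad/s, and ζ = 1.8/(2ω_n) = 1.05.

ω_n = 0.859 rad/s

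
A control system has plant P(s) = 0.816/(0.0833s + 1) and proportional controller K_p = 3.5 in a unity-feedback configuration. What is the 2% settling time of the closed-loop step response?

T_s ≈ 0.0864 s

Closed loop: T(s) = K_p·P/(1+K_p·P) = 2.856/(0.0833s + 1 + 2.856), with pole at s = −(1 + 2.856)/0.0833 = −46.29.
τ = 1/46.29 = 0.0216 s, so 2% settling time ≈ 4τ = 0.0864 s.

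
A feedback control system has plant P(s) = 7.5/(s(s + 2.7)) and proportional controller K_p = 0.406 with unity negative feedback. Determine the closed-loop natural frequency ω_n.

The closed-loop denominator is s(s+2.7) + 0.406·7.5 = s² + 2.7s + 3.045.
So ω_n² = 3.045 ⇒ ω_n = 1.745 rad/s, and ζ = 2.7/(2ω_n) = 0.774.

ω_n = 1.74 rad/s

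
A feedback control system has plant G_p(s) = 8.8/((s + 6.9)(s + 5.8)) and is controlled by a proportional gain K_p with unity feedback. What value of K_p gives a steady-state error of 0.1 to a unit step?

Steady-state error for a unit step on this type-0 loop is 1/(1 + K_p·G_p(0)).
G_p(0) = 0.2199. Require 1/(1 + K_p·0.2199) = 0.1, so 1 + 0.2199·K_p = 10.
K_p = (10 − 1)/0.2199 = 40.9.

K_p = 40.9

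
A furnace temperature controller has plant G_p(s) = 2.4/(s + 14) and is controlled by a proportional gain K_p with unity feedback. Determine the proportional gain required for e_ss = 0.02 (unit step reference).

The loop is type 0, so e_ss(step) = 1/(1 + K_pos) with K_pos = K_p·G_p(0).
G_p(0) = 0.1714. Require 1/(1 + K_p·0.1714) = 0.02, so 1 + 0.1714·K_p = 50.
K_p = (50 − 1)/0.1714 = 286.

K_p = 286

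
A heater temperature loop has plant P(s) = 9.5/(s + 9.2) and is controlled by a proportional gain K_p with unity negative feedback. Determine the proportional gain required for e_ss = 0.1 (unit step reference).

K_p = 8.72

For a type-0 loop with proportional control, e_ss = 1/(1 + K_p·P(0)).
P(0) = 1.033. Require 1/(1 + K_p·1.033) = 0.1, so 1 + 1.033·K_p = 10.
K_p = (10 − 1)/1.033 = 8.72.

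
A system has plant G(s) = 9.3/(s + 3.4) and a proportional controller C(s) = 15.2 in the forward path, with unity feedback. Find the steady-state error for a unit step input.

The loop is type 0. Static position error constant K_pos = C(0)·G(0) = 15.2·2.735 = 41.58.
Steady-state error to a unit step: e_ss = 1/(1+K_pos) = 1/42.58 = 0.0235.

0.0235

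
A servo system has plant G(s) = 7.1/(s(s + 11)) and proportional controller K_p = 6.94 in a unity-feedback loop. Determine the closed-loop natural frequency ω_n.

ω_n = 7.02 rad/s

The closed-loop denominator is s(s+11) + 6.94·7.1 = s² + 11s + 49.27.
Matching s² + 2ζω_n s + ω_n²: ω_n = √49.27 = 7.02 rad/s and 2ζω_n = 11, so ζ = 11/(2·7.02) = 0.784.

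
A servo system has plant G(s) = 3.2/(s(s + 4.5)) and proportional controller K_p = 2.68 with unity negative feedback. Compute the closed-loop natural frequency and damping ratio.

With unity feedback the closed-loop characteristic equation is s² + 4.5s + 2.68·3.2 = s² + 4.5s + 8.576 = 0.
Matching s² + 2ζω_n s + ω_n²: ω_n = √8.576 = 2.928 rad/s and 2ζω_n = 4.5, so ζ = 4.5/(2·2.928) = 0.768.

ω_n = 2.93 rad/s, ζ = 0.768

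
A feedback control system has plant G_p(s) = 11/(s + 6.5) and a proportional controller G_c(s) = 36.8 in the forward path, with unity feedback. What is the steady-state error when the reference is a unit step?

0.0158

The loop is type 0. Static position error constant K_pos = G_c(0)·G_p(0) = 36.8·1.692 = 62.28.
Steady-state error to a unit step: e_ss = 1/(1+K_pos) = 1/63.28 = 0.0158.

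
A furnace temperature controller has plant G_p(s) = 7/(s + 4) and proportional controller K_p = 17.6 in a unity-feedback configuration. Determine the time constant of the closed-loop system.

Closed-loop transfer function: T(s) = K_p·G_p(s)/(1 + K_p·G_p(s)) = 123.2/(s + 4 + 123.2) = 123.2/(s + 127.2).
Time constant τ = 1/127.2 = 0.00786 s.

τ = 0.00786 s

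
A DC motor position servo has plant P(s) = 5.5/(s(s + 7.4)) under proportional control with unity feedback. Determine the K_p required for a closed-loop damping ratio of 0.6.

Closed-loop characteristic equation: s² + 7.4s + K_p·5.5 = 0.
So ω_n = √(5.5K_p) and 2ζω_n = 7.4, giving ζ = 7.4/(2√(5.5K_p)).
Setting ζ = 0.6: √(5.5K_p) = 7.4/(2·0.6) = 6.167, so K_p = 38.03/5.5 = 6.91.

K_p = 6.91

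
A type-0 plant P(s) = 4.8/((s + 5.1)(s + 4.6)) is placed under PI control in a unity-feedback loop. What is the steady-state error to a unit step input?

0

The PI controller's integrator makes the forward path type 1, so e_ss to a step is zero.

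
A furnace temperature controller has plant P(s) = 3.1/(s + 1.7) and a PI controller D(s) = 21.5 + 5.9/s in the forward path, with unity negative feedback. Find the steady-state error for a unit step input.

The open loop D(s)P(s) has a pole at the origin (type 1), so the static position error constant is infinite and e_ss = 1/(1+∞) = 0.

0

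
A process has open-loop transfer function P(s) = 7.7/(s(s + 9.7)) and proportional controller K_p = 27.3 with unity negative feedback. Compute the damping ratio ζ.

1 + K_p·P(s) = 0 gives s² + 9.7s + 210.2 = 0.
So ω_n² = 210.2 ⇒ ω_n = 14.5 rad/s, and ζ = 9.7/(2ω_n) = 0.335.

ζ = 0.335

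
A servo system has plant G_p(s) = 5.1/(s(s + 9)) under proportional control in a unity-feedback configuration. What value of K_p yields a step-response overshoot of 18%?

From %OS = 100·exp(−πζ/√(1−ζ²)) = 18%, ζ = −ln(0.18)/√(π²+ln²(0.18)) = 0.4791.
Characteristic equation s² + 9s + 5.1K_p = 0 gives ζ = 9/(2√(5.1K_p)).
Setting ζ = 0.4791: √(5.1K_p) = 9/(2·0.4791) = 9.392, so K_p = 88.22/5.1 = 17.3.

K_p = 17.3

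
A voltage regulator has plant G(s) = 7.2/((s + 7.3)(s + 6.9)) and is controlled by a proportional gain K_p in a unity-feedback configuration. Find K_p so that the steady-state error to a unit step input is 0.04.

K_p = 168

The loop is type 0, so e_ss(step) = 1/(1 + K_pos) with K_pos = K_p·G(0).
G(0) = 0.1429. Require 1/(1 + K_p·0.1429) = 0.04, so 1 + 0.1429·K_p = 25.
K_p = (25 − 1)/0.1429 = 168.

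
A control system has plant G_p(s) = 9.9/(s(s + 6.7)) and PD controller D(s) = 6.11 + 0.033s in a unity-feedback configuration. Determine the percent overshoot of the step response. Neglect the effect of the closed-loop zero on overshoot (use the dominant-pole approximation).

20.4%

Forward path: (6.11 + 0.033s)·9.9/(s(s+6.7)). The closed-loop characteristic equation is s² + (6.7 + 9.9·0.033)s + 9.9·6.11 = 0.
That is s² + 7.027s + 60.49 = 0, so ω_n = 7.777 rad/s and ζ = 7.027/(2·7.777) = 0.4517.
%OS = 100·exp(−πζ/√(1−ζ²)) = 20.4%.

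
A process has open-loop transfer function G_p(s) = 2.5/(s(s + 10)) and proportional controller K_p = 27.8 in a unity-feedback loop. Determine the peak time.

The closed-loop denominator s² + 10s + 69.5 gives ω_n = √69.5 = 8.337 and ζ = 10/(2ω_n) = 0.5998.
Damped frequency ω_d = ω_n√(1−ζ²) = 6.671 rad/s, so peak time T_p = π/ω_d = 0.471 s.

T_p = 0.471 s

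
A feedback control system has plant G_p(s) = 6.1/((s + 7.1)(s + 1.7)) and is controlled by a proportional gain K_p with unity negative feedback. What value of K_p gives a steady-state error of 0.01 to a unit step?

K_p = 196

Steady-state error for a unit step on this type-0 loop is 1/(1 + K_p·G_p(0)).
G_p(0) = 0.5054. Require 1/(1 + K_p·0.5054) = 0.01, so 1 + 0.5054·K_p = 100.
K_p = (100 − 1)/0.5054 = 196.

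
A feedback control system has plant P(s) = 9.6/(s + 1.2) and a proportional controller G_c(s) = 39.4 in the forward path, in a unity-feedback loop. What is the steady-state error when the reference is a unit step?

0.00316

The loop is type 0. Static position error constant K_pos = G_c(0)·P(0) = 39.4·8 = 315.2.
Steady-state error to a unit step: e_ss = 1/(1+K_pos) = 1/316.2 = 0.00316.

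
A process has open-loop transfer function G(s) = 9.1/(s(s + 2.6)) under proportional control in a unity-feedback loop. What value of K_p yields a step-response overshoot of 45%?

K_p = 3.06

From %OS = 100·exp(−πζ/√(1−ζ²)) = 45%, ζ = −ln(0.45)/√(π²+ln²(0.45)) = 0.2463.
Characteristic equation s² + 2.6s + 9.1K_p = 0 gives ζ = 2.6/(2√(9.1K_p)).
Setting ζ = 0.2463: √(9.1K_p) = 2.6/(2·0.2463) = 5.277, so K_p = 27.85/9.1 = 3.06.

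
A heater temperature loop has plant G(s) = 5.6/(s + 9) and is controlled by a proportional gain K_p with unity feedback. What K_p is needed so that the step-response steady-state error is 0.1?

K_p = 14.5

The loop is type 0, so e_ss(step) = 1/(1 + K_pos) with K_pos = K_p·G(0).
G(0) = 0.6222. Require 1/(1 + K_p·0.6222) = 0.1, so 1 + 0.6222·K_p = 10.
K_p = (10 − 1)/0.6222 = 14.5.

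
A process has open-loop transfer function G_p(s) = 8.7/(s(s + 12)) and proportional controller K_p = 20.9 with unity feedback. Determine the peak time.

T_p = 0.26 s

The closed-loop denominator s² + 12s + 181.8 gives ω_n = √181.8 = 13.48 and ζ = 12/(2ω_n) = 0.445.
Damped frequency ω_d = ω_n√(1−ζ²) = 12.08 rad/s, so peak time T_p = π/ω_d = 0.26 s.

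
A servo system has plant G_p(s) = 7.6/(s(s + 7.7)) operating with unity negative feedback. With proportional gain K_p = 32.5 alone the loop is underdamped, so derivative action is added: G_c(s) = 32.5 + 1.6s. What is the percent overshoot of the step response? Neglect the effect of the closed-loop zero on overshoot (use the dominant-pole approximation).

Forward path: (32.5 + 1.6s)·7.6/(s(s+7.7)). The closed-loop characteristic equation is s² + (7.7 + 7.6·1.6)s + 7.6·32.5 = 0.
That is s² + 19.86s + 247 = 0, so ω_n = 15.72 rad/s and ζ = 19.86/(2·15.72) = 0.6318.
%OS = 100·exp(−πζ/√(1−ζ²)) = 7.72%.

7.72%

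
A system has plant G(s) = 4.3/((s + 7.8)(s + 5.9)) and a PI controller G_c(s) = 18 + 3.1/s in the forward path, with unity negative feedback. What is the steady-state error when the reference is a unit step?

0

The open loop G_c(s)G(s) has a pole at the origin (type 1), so the static position error constant is infinite and e_ss = 1/(1+∞) = 0.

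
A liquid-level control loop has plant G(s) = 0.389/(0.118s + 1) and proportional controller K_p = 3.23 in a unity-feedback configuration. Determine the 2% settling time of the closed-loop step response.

T_s ≈ 0.209 s

Closed loop: T(s) = K_p·G/(1+K_p·G) = 1.256/(0.118s + 1 + 1.256), with pole at s = −(1 + 1.256)/0.118 = −19.12.
τ = 1/19.12 = 0.05229 s, so 2% settling time ≈ 4τ = 0.209 s.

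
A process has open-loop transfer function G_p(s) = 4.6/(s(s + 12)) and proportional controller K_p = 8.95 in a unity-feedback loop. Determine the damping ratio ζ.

ζ = 0.935

1 + K_p·G_p(s) = 0 gives s² + 12s + 41.17 = 0.
So ω_n² = 41.17 ⇒ ω_n = 6.416 rad/s, and ζ = 12/(2ω_n) = 0.935.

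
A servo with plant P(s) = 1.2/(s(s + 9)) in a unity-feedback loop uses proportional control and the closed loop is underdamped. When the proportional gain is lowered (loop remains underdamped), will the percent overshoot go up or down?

decrease

ζ = 9/(2√(1.2K_p)) rises as K_p falls; higher damping means less overshoot.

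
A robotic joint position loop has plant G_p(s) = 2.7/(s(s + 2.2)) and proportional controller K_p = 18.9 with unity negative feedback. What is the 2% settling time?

T_s ≈ 3.64 s

Closed-loop characteristic equation: s² + 2.2s + 51.03 = 0, so ω_n = 7.144 rad/s and ζ = 2.2/(2·7.144) = 0.154.
2% settling time T_s ≈ 4/(ζω_n) = 4/1.1 = 3.64 s.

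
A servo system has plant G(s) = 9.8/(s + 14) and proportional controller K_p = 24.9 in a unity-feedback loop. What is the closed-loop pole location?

Closed-loop transfer function: T(s) = K_p·G(s)/(1 + K_p·G(s)) = 244/(s + 14 + 244) = 244/(s + 258).
The closed-loop pole is at s = −258.

s = -258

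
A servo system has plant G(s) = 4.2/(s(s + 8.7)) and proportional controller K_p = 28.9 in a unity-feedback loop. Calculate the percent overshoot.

Closed-loop characteristic equation: s² + 8.7s + 121.4 = 0, so ω_n = 11.02 rad/s and ζ = 8.7/(2·11.02) = 0.3948.
%OS = 100·exp(−πζ/√(1−ζ²)) = 100·exp(−π·0.3948/√0.8441) = 25.9%.

25.9%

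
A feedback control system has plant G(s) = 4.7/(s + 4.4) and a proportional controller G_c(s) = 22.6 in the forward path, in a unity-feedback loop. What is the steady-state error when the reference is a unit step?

0.0398

The loop is type 0. Static position error constant K_pos = G_c(0)·G(0) = 22.6·1.068 = 24.14.
Steady-state error to a unit step: e_ss = 1/(1+K_pos) = 1/25.14 = 0.0398.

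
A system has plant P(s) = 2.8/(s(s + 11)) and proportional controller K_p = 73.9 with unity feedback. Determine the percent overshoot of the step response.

27.3%

From 1 + K_pP(s) = 0: s² + 11s + 206.9 = 0 ⇒ ω_n = 14.38, ζ = 0.3824.
%OS = 100·exp(−πζ/√(1−ζ²)) = 100·exp(−π·0.3824/√0.8538) = 27.3%.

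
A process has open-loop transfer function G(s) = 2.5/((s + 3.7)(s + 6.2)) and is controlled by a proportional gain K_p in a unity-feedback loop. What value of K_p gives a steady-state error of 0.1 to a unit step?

The loop is type 0, so e_ss(step) = 1/(1 + K_pos) with K_pos = K_p·G(0).
G(0) = 0.109. Require 1/(1 + K_p·0.109) = 0.1, so 1 + 0.109·K_p = 10.
K_p = (10 − 1)/0.109 = 82.6.

K_p = 82.6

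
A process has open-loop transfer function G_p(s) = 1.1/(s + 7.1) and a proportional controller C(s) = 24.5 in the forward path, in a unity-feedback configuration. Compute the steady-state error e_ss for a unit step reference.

0.209

The loop is type 0. Static position error constant K_pos = C(0)·G_p(0) = 24.5·0.1549 = 3.796.
Steady-state error to a unit step: e_ss = 1/(1+K_pos) = 1/4.796 = 0.209.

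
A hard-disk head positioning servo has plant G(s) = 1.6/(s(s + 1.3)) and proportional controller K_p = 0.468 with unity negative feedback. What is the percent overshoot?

From 1 + K_pG(s) = 0: s² + 1.3s + 0.7488 = 0 ⇒ ω_n = 0.8653, ζ = 0.7512.
%OS = 100·exp(−πζ/√(1−ζ²)) = 100·exp(−π·0.7512/√0.4358) = 2.8%.

2.8%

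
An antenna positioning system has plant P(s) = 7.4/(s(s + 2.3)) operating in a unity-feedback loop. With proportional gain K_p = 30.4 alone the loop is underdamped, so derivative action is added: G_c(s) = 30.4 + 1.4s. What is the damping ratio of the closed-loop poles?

ζ = 0.422

Forward path: (30.4 + 1.4s)·7.4/(s(s+2.3)). The closed-loop characteristic equation is s² + (2.3 + 7.4·1.4)s + 7.4·30.4 = 0.
That is s² + 12.66s + 225 = 0, so ω_n = 15 rad/s and ζ = 12.66/(2·15) = 0.422.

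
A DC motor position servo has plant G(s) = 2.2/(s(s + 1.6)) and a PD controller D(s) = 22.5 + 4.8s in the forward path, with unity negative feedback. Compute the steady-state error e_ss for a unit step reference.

The open loop D(s)G(s) has a pole at the origin (type 1), so the static position error constant is infinite and e_ss = 1/(1+∞) = 0.

0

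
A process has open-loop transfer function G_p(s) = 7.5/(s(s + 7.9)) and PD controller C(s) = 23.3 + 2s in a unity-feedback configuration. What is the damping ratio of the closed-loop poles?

Forward path: (23.3 + 2s)·7.5/(s(s+7.9)). The closed-loop characteristic equation is s² + (7.9 + 7.5·2)s + 7.5·23.3 = 0.
That is s² + 22.9s + 174.8 = 0, so ω_n = 13.22 rad/s and ζ = 22.9/(2·13.22) = 0.8662.

ζ = 0.866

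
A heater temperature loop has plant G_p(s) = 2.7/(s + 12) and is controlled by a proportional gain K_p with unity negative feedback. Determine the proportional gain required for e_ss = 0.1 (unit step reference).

Steady-state error for a unit step on this type-0 loop is 1/(1 + K_p·G_p(0)).
G_p(0) = 0.225. Require 1/(1 + K_p·0.225) = 0.1, so 1 + 0.225·K_p = 10.
K_p = (10 − 1)/0.225 = 40.

K_p = 40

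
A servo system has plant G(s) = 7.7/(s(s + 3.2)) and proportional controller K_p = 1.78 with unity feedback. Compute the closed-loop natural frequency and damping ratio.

ω_n = 3.7 rad/s, ζ = 0.432

The closed-loop denominator is s(s+3.2) + 1.78·7.7 = s² + 3.2s + 13.71.
So ω_n² = 13.71 ⇒ ω_n = 3.702 rad/s, and ζ = 3.2/(2ω_n) = 0.432.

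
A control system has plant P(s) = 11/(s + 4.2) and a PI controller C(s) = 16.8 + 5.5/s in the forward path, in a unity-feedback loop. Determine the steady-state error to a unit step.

The open loop C(s)P(s) has a pole at the origin (type 1), so the static position error constant is infinite and e_ss = 1/(1+∞) = 0.

0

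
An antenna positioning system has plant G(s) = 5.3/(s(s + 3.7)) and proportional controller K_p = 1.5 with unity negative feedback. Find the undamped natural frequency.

ω_n = 2.82 rad/s

The closed-loop denominator is s(s+3.7) + 1.5·5.3 = s² + 3.7s + 7.95.
Matching s² + 2ζω_n s + ω_n²: ω_n = √7.95 = 2.82 rad/s and 2ζω_n = 3.7, so ζ = 3.7/(2·2.82) = 0.656.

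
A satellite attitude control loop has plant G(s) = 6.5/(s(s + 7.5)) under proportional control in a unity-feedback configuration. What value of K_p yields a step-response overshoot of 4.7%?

K_p = 4.45

From %OS = 100·exp(−πζ/√(1−ζ²)) = 4.7%, ζ = −ln(0.047)/√(π²+ln²(0.047)) = 0.6975.
Characteristic equation s² + 7.5s + 6.5K_p = 0 gives ζ = 7.5/(2√(6.5K_p)).
Setting ζ = 0.6975: √(6.5K_p) = 7.5/(2·0.6975) = 5.377, so K_p = 28.91/6.5 = 4.45.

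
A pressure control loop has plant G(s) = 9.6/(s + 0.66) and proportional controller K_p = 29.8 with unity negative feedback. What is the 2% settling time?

Closed-loop transfer function: T(s) = K_p·G(s)/(1 + K_p·G(s)) = 286.1/(s + 0.66 + 286.1) = 286.1/(s + 286.7).
Time constant τ = 1/286.7 = 0.003487 s, so the 2% settling time is about 4τ = 0.0139 s.

T_s ≈ 0.0139 s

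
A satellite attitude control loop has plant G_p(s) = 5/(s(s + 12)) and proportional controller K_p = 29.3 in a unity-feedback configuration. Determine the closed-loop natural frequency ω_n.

ω_n = 12.1 rad/s

With unity feedback the closed-loop characteristic equation is s² + 12s + 29.3·5 = s² + 12s + 146.5 = 0.
So ω_n² = 146.5 ⇒ ω_n = 12.1 rad/s, and ζ = 12/(2ω_n) = 0.496.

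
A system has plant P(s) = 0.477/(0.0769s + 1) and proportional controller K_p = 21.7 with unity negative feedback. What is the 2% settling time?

T_s ≈ 0.0271 s

Closed loop: T(s) = K_p·P/(1+K_p·P) = 10.35/(0.0769s + 1 + 10.35), with pole at s = −(1 + 10.35)/0.0769 = −147.6.
τ = 1/147.6 = 0.006775 s, so 2% settling time ≈ 4τ = 0.0271 s.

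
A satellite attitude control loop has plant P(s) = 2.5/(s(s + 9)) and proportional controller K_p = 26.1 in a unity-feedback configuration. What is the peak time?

T_p = 0.468 s

The closed-loop denominator s² + 9s + 65.25 gives ω_n = √65.25 = 8.078 and ζ = 9/(2ω_n) = 0.5571.
Damped frequency ω_d = ω_n√(1−ζ²) = 6.708 rad/s, so peak time T_p = π/ω_d = 0.468 s.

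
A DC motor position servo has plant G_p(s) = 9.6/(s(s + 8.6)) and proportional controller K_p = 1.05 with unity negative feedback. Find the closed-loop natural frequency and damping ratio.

With unity feedback the closed-loop characteristic equation is s² + 8.6s + 1.05·9.6 = s² + 8.6s + 10.08 = 0.
Matching s² + 2ζω_n s + ω_n²: ω_n = √10.08 = 3.175 rad/s and 2ζω_n = 8.6, so ζ = 8.6/(2·3.175) = 1.35.

ω_n = 3.17 rad/s, ζ = 1.35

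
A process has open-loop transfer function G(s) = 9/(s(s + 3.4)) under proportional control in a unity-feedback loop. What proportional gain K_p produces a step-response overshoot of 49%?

From %OS = 100·exp(−πζ/√(1−ζ²)) = 49%, ζ = −ln(0.49)/√(π²+ln²(0.49)) = 0.2214.
Characteristic equation s² + 3.4s + 9K_p = 0 gives ζ = 3.4/(2√(9K_p)).
Setting ζ = 0.2214: √(9K_p) = 3.4/(2·0.2214) = 7.677, so K_p = 58.94/9 = 6.55.

K_p = 6.55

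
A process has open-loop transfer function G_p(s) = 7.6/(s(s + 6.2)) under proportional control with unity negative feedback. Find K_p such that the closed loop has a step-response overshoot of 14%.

From %OS = 100·exp(−πζ/√(1−ζ²)) = 14%, ζ = −ln(0.14)/√(π²+ln²(0.14)) = 0.5305.
Characteristic equation s² + 6.2s + 7.6K_p = 0 gives ζ = 6.2/(2√(7.6K_p)).
Setting ζ = 0.5305: √(7.6K_p) = 6.2/(2·0.5305) = 5.843, so K_p = 34.15/7.6 = 4.49.

K_p = 4.49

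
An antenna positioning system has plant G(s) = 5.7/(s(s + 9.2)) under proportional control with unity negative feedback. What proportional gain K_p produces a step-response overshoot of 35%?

From %OS = 100·exp(−πζ/√(1−ζ²)) = 35%, ζ = −ln(0.35)/√(π²+ln²(0.35)) = 0.3169.
Characteristic equation s² + 9.2s + 5.7K_p = 0 gives ζ = 9.2/(2√(5.7K_p)).
Setting ζ = 0.3169: √(5.7K_p) = 9.2/(2·0.3169) = 14.51, so K_p = 210.6/5.7 = 37.

K_p = 37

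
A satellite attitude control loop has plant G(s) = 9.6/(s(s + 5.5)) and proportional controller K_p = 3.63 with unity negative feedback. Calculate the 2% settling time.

T_s ≈ 1.45 s

Closed-loop characteristic equation: s² + 5.5s + 34.85 = 0, so ω_n = 5.903 rad/s and ζ = 5.5/(2·5.903) = 0.4658.
2% settling time T_s ≈ 4/(ζω_n) = 4/2.75 = 1.45 s.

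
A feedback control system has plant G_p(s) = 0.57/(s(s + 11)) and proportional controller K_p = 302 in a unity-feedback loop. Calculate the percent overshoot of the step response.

23.4%

The closed-loop denominator s² + 11s + 172.1 gives ω_n = √172.1 = 13.12 and ζ = 11/(2ω_n) = 0.4192.
%OS = 100·exp(−πζ/√(1−ζ²)) = 100·exp(−π·0.4192/√0.8243) = 23.4%.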